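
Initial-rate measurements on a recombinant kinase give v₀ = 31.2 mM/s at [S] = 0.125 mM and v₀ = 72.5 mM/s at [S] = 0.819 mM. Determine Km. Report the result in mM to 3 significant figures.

In reciprocal form, 1/v = (Km/Vmax)·(1/[S]) + 1/Vmax. The two points give (1/[S], 1/v) = (8.000, 0.03205) and (1.221, 0.01379).
Slope = (0.03205 − 0.01379)/(8.000 − 1.221) = 0.002693; intercept = 0.03205 − 0.002693×8.000 = 0.01050.
Vmax = 1/intercept = 95.2 mM/s; Km = slope × Vmax = 0.002693 × 95.2 = 0.256 mM.

0.256 mM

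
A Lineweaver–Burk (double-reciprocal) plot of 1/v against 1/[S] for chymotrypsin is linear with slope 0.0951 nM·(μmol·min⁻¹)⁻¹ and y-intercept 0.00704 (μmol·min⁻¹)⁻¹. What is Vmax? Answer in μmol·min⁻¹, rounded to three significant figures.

The y-intercept of a Lineweaver–Burk plot equals 1/Vmax, so Vmax = 1/0.00704 = 142 μmol·min⁻¹.

142 μmol·min⁻¹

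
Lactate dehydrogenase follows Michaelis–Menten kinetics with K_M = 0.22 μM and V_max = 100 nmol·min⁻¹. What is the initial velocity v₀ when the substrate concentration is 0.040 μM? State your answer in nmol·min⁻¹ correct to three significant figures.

15.4 nmol·min⁻¹

[S]/(Km+[S]) = 0.040/0.2600 = 0.1538, the fractional saturation.
v = 0.1538 × Vmax = 0.1538 × 100 = 15.4 nmol·min⁻¹.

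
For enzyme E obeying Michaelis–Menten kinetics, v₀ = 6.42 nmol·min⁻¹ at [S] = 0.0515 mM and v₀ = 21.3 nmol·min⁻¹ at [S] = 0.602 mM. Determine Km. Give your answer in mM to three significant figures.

From v = Vmax[S]/(Km+[S]), each point gives Vmax = v(Km+[S])/[S].
Equating: 6.42(Km+0.0515)/0.0515 = 21.3(Km+0.602)/0.602.
124.7·Km + 6.42 = 35.38·Km + 21.3, so (124.7 − 35.38)·Km = 21.3 − 6.42.
Km = 14.88/89.28 = 0.167 mM; then Vmax = 6.42(0.167+0.0515)/0.0515 = 27.2 nmol·min⁻¹.

0.167 mM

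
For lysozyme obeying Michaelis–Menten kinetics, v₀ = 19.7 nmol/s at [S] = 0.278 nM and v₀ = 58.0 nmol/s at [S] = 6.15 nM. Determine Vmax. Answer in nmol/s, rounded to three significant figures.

From v = Vmax[S]/(Km+[S]), each point gives Vmax = v(Km+[S])/[S].
Equating: 19.7(Km+0.278)/0.278 = 58.0(Km+6.15)/6.15.
70.86·Km + 19.7 = 9.431·Km + 58.0, so (70.86 − 9.431)·Km = 58.0 − 19.7.
Km = 38.30/61.43 = 0.623 nM; then Vmax = 19.7(0.623+0.278)/0.278 = 63.9 nmol/s.

63.9 nmol/s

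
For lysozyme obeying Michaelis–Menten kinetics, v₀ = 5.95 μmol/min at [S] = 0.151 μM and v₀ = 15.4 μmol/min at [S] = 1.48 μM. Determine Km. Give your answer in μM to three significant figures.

From v = Vmax[S]/(Km+[S]), each point gives Vmax = v(Km+[S])/[S].
Equating: 5.95(Km+0.151)/0.151 = 15.4(Km+1.48)/1.48.
39.40·Km + 5.95 = 10.41·Km + 15.4, so (39.40 − 10.41)·Km = 15.4 − 5.95.
Km = 9.450/29.00 = 0.326 μM; then Vmax = 5.95(0.326+0.151)/0.151 = 18.8 μmol/min.

0.326 μM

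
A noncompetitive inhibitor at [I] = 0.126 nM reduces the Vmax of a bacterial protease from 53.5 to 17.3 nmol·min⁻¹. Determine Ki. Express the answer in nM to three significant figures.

Noncompetitive: Vmax,app = Vmax/α with α = 1 + [I]/Ki.
α = Vmax/Vmax,app = 53.5/17.3 = 3.092.
Ki = [I]/(α − 1) = 0.126/2.092 = 0.0602 nM.

0.0602 nM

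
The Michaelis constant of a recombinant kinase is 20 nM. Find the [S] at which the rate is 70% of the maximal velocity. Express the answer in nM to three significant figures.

v/Vmax = [S]/(Km+[S]) = 0.7, so [S] = Km·0.7/(1 − 0.7) = 20 × 2.333.
[S] = 46.7 nM.

46.7 nM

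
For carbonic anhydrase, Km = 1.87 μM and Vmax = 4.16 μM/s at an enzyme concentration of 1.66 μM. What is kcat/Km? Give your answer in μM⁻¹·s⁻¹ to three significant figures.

1.34 μM⁻¹·s⁻¹

kcat = Vmax/[E]total = 4.16/1.66 = 2.51 s⁻¹.
kcat/Km = 2.51/1.87 = 1.34 μM⁻¹·s⁻¹.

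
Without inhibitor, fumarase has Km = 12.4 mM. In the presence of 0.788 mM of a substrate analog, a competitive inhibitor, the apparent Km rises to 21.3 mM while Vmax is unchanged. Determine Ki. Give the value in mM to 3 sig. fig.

1.10 mM

Competitive: Km,app = α·Km with α = 1 + [I]/Ki.
α = Km,app/Km = 21.3/12.4 = 1.718.
Since α = 1 + [I]/Ki, [I]/Ki = 1.718 − 1 = 0.7177 and Ki = 0.788/0.7177 = 1.10 mM.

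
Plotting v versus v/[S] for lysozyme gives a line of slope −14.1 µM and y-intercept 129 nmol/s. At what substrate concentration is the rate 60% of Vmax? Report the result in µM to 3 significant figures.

21.1 µM

The Eadie–Hofstee slope gives Km = 14.1 µM (slope = −Km).
v/Vmax = [S]/(Km+[S]) = 0.6 ⇒ [S] = Km·0.6/(1−0.6) = 14.1 × 1.500 = 21.1 µM.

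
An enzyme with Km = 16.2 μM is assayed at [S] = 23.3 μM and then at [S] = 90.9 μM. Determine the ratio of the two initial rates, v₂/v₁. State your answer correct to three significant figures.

1.44

The fractional saturations are [S]/(Km+[S]) = 23.3/39.50 = 0.5899 and 90.9/107.1 = 0.8487.
v₂/v₁ is just their ratio: 0.8487/0.5899 = 1.44.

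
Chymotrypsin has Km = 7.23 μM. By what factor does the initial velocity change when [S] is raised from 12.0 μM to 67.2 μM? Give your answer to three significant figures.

Since Vmax cancels, v₂/v₁ = [S]₂(Km+[S]₁) / [S]₁(Km+[S]₂).
= 67.2×(7.23+12.0) / (12.0×(7.23+67.2)) = 1292/893.2 = 1.45.

1.45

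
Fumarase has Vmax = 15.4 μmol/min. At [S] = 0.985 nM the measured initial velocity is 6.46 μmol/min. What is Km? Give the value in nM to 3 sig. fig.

v/Vmax = 6.46/15.4 = 0.4195 = [S]/(Km+[S]).
So Km + [S] = [S]/0.4195 = 2.348 nM, giving Km = 2.348 − 0.985 = 1.36 nM.

1.36 nM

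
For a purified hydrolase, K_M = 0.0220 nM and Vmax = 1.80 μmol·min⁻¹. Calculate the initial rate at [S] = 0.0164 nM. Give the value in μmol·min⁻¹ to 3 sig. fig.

v = Vmax·[S]/(Km + [S]) = 1.80 × 0.0164 / (0.0220 + 0.0164)
  = 0.02952 / 0.03840 = 0.769 μmol·min⁻¹.

0.769 μmol·min⁻¹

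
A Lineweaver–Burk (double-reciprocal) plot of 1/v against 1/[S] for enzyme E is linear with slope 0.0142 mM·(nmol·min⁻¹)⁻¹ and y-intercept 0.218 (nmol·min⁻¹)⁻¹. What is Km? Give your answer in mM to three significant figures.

0.0651 mM

y-intercept = 1/Vmax ⇒ Vmax = 4.59 nmol·min⁻¹; slope = Km/Vmax ⇒ Km = slope × Vmax.
Km = 0.0142 × 4.59 = 0.0651 mM.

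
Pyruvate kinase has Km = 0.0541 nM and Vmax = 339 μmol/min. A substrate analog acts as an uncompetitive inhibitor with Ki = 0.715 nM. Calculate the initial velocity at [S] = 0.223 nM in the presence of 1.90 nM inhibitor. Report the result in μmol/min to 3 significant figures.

α = 1 + [I]/Ki = 1 + 1.90/0.715 = 3.657.
For an uncompetitive inhibitor, both parameters are divided by α, giving Vmax/α and Km/α: Km,app = 0.0148 nM, Vmax,app = 92.7 μmol/min.
v = Vmax,app·[S]/(Km,app + [S]) = 92.7 × 0.223/(0.0148 + 0.223) = 86.9 μmol/min.

86.9 μmol/min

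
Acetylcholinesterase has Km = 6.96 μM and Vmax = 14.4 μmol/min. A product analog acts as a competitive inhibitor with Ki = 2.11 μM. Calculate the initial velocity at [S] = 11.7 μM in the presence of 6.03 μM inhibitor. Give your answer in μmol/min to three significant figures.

4.37 μmol/min

With α = 1 + [I]/Ki = 1 + 6.03/2.11 = 3.858, the competitive rate law is v = Vmax[S] / (αKm + [S]).
v = 14.4×11.7 / (3.858×6.96 + 11.7) = 168.5/38.55 = 4.37 μmol/min.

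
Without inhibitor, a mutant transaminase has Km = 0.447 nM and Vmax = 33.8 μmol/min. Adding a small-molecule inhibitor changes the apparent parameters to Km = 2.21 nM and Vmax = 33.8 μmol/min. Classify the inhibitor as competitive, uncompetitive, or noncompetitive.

competitive

Km increases (0.447 → 2.21 nM) while Vmax is unchanged — the hallmark of competitive inhibition.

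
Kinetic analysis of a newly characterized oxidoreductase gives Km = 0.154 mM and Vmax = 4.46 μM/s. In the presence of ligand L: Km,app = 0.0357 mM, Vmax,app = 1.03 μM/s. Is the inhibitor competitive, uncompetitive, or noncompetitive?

Both Km and Vmax decrease by the same factor (~4.31-fold) — characteristic of uncompetitive inhibition.

uncompetitive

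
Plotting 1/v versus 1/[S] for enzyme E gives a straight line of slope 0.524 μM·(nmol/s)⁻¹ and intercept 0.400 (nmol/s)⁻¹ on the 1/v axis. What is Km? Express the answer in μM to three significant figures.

1.31 μM

y-intercept = 1/Vmax ⇒ Vmax = 2.50 nmol/s; slope = Km/Vmax ⇒ Km = slope × Vmax.
Km = 0.524 × 2.50 = 1.31 μM.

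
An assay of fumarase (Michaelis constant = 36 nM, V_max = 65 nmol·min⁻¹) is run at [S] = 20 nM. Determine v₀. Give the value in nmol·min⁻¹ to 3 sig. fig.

23.2 nmol·min⁻¹

v = Vmax·[S]/(Km + [S]) = 65 × 20 / (36 + 20)
  = 1300 / 56.00 = 23.2 nmol·min⁻¹.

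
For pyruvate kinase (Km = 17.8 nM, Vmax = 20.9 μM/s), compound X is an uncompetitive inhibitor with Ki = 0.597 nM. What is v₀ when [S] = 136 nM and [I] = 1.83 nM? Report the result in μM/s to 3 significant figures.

With α = 1 + [I]/Ki = 1 + 1.83/0.597 = 4.065, the uncompetitive rate law is v = (Vmax/α)·[S] / (Km/α + [S]).
v = (20.9/4.065)×136 / (17.8/4.065 + 136) = 699.2/140.4 = 4.98 μM/s.

4.98 μM/s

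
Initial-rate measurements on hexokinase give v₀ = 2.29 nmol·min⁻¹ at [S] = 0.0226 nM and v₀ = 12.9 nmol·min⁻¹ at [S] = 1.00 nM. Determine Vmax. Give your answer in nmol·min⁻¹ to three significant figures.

14.4 nmol·min⁻¹

From v = Vmax[S]/(Km+[S]), each point gives Vmax = v(Km+[S])/[S].
Equating: 2.29(Km+0.0226)/0.0226 = 12.9(Km+1.00)/1.00.
101.3·Km + 2.29 = 12.90·Km + 12.9, so (101.3 − 12.90)·Km = 12.9 − 2.29.
Km = 10.61/88.43 = 0.120 nM; then Vmax = 2.29(0.120+0.0226)/0.0226 = 14.4 nmol·min⁻¹.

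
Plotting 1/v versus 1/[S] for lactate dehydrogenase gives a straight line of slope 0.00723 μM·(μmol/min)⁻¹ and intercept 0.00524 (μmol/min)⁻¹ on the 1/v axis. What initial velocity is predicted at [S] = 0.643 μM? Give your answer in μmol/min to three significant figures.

60.7 μmol/min

The y-intercept is 1/Vmax, so Vmax = 1/0.00524 = 191 μmol/min.
The slope is Km/Vmax, so Km = 0.00723 × 191 = 1.38 μM.
Then v = 191 × 0.643/(1.38 + 0.643) = 60.7 μmol/min.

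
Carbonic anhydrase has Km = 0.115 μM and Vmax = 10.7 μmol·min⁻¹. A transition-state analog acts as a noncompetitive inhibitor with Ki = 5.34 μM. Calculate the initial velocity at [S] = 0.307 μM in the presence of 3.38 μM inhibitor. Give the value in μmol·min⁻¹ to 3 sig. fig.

α = 1 + [I]/Ki = 1 + 3.38/5.34 = 1.633.
For a noncompetitive inhibitor, Vmax is reduced to Vmax/α while Km is unchanged: Km,app = 0.115 μM, Vmax,app = 6.55 μmol·min⁻¹.
v = Vmax,app·[S]/(Km,app + [S]) = 6.55 × 0.307/(0.115 + 0.307) = 4.77 μmol·min⁻¹.

4.77 μmol·min⁻¹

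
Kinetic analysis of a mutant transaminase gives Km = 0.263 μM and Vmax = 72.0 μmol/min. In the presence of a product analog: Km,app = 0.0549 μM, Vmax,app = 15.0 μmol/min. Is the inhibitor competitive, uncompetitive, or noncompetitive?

uncompetitive

Both Km and Vmax decrease by the same factor (~4.79-fold) — characteristic of uncompetitive inhibition.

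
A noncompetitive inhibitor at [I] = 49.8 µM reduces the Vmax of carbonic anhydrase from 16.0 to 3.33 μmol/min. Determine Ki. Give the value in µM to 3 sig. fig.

13.1 µM

Noncompetitive: Vmax,app = Vmax/α with α = 1 + [I]/Ki.
α = Vmax/Vmax,app = 16.0/3.33 = 4.805.
Ki = [I]/(α − 1) = 49.8/3.805 = 13.1 µM.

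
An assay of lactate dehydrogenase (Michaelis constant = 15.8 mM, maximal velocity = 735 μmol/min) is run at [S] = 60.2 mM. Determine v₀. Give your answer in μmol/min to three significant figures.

[S]/(Km+[S]) = 60.2/76.00 = 0.7921, the fractional saturation.
v = 0.7921 × Vmax = 0.7921 × 735 = 582 μmol/min.

582 μmol/min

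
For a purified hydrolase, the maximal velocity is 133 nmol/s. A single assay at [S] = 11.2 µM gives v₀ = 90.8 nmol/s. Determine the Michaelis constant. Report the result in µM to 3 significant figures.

5.21 µM

v/Vmax = 90.8/133 = 0.6827 = [S]/(Km+[S]).
So Km + [S] = [S]/0.6827 = 16.41 µM, giving Km = 16.41 − 11.2 = 5.21 µM.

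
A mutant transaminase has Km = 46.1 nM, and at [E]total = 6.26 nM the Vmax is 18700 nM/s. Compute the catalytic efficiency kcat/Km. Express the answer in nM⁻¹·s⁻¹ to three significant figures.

kcat = Vmax/[E]total = 18700/6.26 = 2990 s⁻¹.
kcat/Km = 2990/46.1 = 64.8 nM⁻¹·s⁻¹.

64.8 nM⁻¹·s⁻¹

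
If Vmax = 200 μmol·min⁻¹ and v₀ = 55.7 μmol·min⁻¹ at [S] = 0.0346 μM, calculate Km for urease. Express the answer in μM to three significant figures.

v/Vmax = 55.7/200 = 0.2785 = [S]/(Km+[S]).
So Km + [S] = [S]/0.2785 = 0.1242 μM, giving Km = 0.1242 − 0.0346 = 0.0896 μM.

0.0896 μM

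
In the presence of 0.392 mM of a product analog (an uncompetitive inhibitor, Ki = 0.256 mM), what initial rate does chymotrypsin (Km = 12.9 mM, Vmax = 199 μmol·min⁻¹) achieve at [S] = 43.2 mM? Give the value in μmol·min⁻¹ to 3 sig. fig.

70.3 μmol·min⁻¹

α = 1 + [I]/Ki = 1 + 0.392/0.256 = 2.531.
For an uncompetitive inhibitor, both parameters are divided by α, giving Vmax/α and Km/α: Km,app = 5.10 mM, Vmax,app = 78.6 μmol·min⁻¹.
v = Vmax,app·[S]/(Km,app + [S]) = 78.6 × 43.2/(5.10 + 43.2) = 70.3 μmol·min⁻¹.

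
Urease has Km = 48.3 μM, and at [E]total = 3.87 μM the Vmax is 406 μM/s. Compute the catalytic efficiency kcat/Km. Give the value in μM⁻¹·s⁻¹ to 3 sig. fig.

2.17 μM⁻¹·s⁻¹

kcat = Vmax/[E]total = 406/3.87 = 105 s⁻¹.
kcat/Km = 105/48.3 = 2.17 μM⁻¹·s⁻¹.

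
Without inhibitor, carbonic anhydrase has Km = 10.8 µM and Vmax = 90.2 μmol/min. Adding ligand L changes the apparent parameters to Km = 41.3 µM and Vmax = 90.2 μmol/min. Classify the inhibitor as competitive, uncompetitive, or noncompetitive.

Km increases (10.8 → 41.3 µM) while Vmax is unchanged — the hallmark of competitive inhibition.

competitive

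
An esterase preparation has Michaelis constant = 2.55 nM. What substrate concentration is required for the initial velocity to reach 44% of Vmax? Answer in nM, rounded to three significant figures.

2.00 nM

v/Vmax = [S]/(Km+[S]) = 0.44, so [S] = Km·0.44/(1 − 0.44) = 2.55 × 0.7857.
[S] = 2.00 nM.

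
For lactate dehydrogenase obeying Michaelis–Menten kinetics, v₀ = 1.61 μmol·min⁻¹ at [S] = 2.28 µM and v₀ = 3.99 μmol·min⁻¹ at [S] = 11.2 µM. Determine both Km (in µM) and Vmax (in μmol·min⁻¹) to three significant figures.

Km = 6.80 µM; Vmax = 6.41 μmol·min⁻¹

From v = Vmax[S]/(Km+[S]), each point gives Vmax = v(Km+[S])/[S].
Equating: 1.61(Km+2.28)/2.28 = 3.99(Km+11.2)/11.2.
0.7061·Km + 1.61 = 0.3563·Km + 3.99, so (0.7061 − 0.3563)·Km = 3.99 − 1.61.
Km = 2.380/0.3499 = 6.80 µM; then Vmax = 1.61(6.80+2.28)/2.28 = 6.41 μmol·min⁻¹.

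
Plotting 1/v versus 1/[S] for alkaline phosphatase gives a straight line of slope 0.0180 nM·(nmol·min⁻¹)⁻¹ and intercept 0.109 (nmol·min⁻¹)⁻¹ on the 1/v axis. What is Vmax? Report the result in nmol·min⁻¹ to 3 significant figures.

The y-intercept of a Lineweaver–Burk plot equals 1/Vmax, so Vmax = 1/0.109 = 9.17 nmol·min⁻¹.

9.17 nmol·min⁻¹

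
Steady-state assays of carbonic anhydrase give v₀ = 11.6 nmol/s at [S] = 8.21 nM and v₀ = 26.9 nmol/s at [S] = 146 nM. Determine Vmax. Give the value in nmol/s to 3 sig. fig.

29.2 nmol/s

From v = Vmax[S]/(Km+[S]), each point gives Vmax = v(Km+[S])/[S].
Equating: 11.6(Km+8.21)/8.21 = 26.9(Km+146)/146.
1.413·Km + 11.6 = 0.1842·Km + 26.9, so (1.413 − 0.1842)·Km = 26.9 − 11.6.
Km = 15.30/1.229 = 12.5 nM; then Vmax = 11.6(12.5+8.21)/8.21 = 29.2 nmol/s.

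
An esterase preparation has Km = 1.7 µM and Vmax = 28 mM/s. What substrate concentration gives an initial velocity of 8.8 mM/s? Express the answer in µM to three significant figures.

The required fractional saturation is v/Vmax = 8.8/28 = 0.3143.
Then [S]/(Km+[S]) = 0.3143 ⇒ [S] = 1.7 × 0.3143/(1 − 0.3143) = 0.779 µM.

0.779 µM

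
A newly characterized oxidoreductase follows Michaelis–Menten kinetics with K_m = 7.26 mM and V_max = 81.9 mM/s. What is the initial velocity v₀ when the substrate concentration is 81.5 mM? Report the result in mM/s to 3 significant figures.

75.2 mM/s

v = Vmax·[S]/(Km + [S]) = 81.9 × 81.5 / (7.26 + 81.5)
  = 6675 / 88.76 = 75.2 mM/s.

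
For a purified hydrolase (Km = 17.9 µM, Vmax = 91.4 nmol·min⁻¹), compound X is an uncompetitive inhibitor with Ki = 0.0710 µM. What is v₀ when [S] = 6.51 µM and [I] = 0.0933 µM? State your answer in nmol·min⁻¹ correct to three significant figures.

18.1 nmol·min⁻¹

With α = 1 + [I]/Ki = 1 + 0.0933/0.0710 = 2.314, the uncompetitive rate law is v = (Vmax/α)·[S] / (Km/α + [S]).
v = (91.4/2.314)×6.51 / (17.9/2.314 + 6.51) = 257.1/14.25 = 18.1 nmol·min⁻¹.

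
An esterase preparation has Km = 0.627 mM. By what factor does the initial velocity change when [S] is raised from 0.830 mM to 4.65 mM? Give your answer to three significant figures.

Since Vmax cancels, v₂/v₁ = [S]₂(Km+[S]₁) / [S]₁(Km+[S]₂).
= 4.65×(0.627+0.830) / (0.830×(0.627+4.65)) = 6.775/4.380 = 1.55.

1.55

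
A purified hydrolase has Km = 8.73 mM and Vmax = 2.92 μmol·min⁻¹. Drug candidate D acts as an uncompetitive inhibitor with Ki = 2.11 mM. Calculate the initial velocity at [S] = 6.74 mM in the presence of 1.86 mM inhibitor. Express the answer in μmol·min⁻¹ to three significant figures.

α = 1 + [I]/Ki = 1 + 1.86/2.11 = 1.882.
For an uncompetitive inhibitor, both parameters are divided by α, giving Vmax/α and Km/α: Km,app = 4.64 mM, Vmax,app = 1.55 μmol·min⁻¹.
v = Vmax,app·[S]/(Km,app + [S]) = 1.55 × 6.74/(4.64 + 6.74) = 0.919 μmol·min⁻¹.

0.919 μmol·min⁻¹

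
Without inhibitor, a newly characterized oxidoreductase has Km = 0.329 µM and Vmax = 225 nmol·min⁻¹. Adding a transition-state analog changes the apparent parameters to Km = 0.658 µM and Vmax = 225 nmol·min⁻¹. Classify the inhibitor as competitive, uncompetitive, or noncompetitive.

Km increases (0.329 → 0.658 µM) while Vmax is unchanged — the hallmark of competitive inhibition.

competitive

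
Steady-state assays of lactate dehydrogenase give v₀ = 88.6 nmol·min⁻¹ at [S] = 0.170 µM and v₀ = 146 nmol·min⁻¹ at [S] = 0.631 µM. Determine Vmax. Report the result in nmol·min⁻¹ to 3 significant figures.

In reciprocal form, 1/v = (Km/Vmax)·(1/[S]) + 1/Vmax. The two points give (1/[S], 1/v) = (5.882, 0.01129) and (1.585, 0.006849).
Slope = (0.01129 − 0.006849)/(5.882 − 1.585) = 0.001033; intercept = 0.01129 − 0.001033×5.882 = 0.005213.
Vmax = 1/intercept = 192 nmol·min⁻¹; Km = slope × Vmax = 0.001033 × 192 = 0.198 µM.

192 nmol·min⁻¹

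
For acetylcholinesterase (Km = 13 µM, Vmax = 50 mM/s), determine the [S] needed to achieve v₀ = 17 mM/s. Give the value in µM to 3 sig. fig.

6.70 µM

Rearranging v = Vmax[S]/(Km+[S]) gives [S] = Km·v/(Vmax − v).
[S] = 13 × 17 / (50 − 17) = 221.0/33.00 = 6.70 µM.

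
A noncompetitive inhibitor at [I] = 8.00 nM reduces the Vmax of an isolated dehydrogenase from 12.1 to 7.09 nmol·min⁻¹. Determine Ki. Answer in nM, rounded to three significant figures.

11.3 nM

Noncompetitive: Vmax,app = Vmax/α with α = 1 + [I]/Ki.
α = Vmax/Vmax,app = 12.1/7.09 = 1.707.
Ki = [I]/(α − 1) = 8.00/0.7066 = 11.3 nM.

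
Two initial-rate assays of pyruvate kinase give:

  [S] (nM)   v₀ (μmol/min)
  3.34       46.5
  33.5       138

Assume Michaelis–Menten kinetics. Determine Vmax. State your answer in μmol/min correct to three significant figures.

From v = Vmax[S]/(Km+[S]), each point gives Vmax = v(Km+[S])/[S].
Equating: 46.5(Km+3.34)/3.34 = 138(Km+33.5)/33.5.
13.92·Km + 46.5 = 4.119·Km + 138, so (13.92 − 4.119)·Km = 138 − 46.5.
Km = 91.50/9.803 = 9.33 nM; then Vmax = 46.5(9.33+3.34)/3.34 = 176 μmol/min.

176 μmol/min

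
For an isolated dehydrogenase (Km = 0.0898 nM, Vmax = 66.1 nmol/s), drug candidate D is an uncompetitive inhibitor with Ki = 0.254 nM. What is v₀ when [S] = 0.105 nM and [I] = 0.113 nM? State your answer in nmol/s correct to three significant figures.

28.7 nmol/s

With α = 1 + [I]/Ki = 1 + 0.113/0.254 = 1.445, the uncompetitive rate law is v = (Vmax/α)·[S] / (Km/α + [S]).
v = (66.1/1.445)×0.105 / (0.0898/1.445 + 0.105) = 4.804/0.1672 = 28.7 nmol/s.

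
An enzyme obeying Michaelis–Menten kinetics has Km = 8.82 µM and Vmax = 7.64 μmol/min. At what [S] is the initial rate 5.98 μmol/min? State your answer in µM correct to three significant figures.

Rearranging v = Vmax[S]/(Km+[S]) gives [S] = Km·v/(Vmax − v).
[S] = 8.82 × 5.98 / (7.64 − 5.98) = 52.74/1.660 = 31.8 µM.

31.8 µM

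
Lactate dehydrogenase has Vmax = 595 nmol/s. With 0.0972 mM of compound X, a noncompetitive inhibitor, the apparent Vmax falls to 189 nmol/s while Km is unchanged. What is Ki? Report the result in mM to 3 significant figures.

0.0452 mM

Noncompetitive: Vmax,app = Vmax/α with α = 1 + [I]/Ki.
α = Vmax/Vmax,app = 595/189 = 3.148.
Ki = [I]/(α − 1) = 0.0972/2.148 = 0.0452 mM.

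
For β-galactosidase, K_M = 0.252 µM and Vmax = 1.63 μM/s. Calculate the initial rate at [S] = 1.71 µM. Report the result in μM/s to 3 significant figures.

1.42 μM/s

v = Vmax·[S]/(Km + [S]) = 1.63 × 1.71 / (0.252 + 1.71)
  = 2.787 / 1.962 = 1.42 μM/s.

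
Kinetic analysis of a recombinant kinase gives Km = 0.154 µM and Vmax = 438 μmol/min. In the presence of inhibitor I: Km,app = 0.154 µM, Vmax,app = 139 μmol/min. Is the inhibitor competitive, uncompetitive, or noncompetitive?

noncompetitive

Vmax decreases (438 → 139 μmol/min) while Km is unchanged — pure noncompetitive inhibition.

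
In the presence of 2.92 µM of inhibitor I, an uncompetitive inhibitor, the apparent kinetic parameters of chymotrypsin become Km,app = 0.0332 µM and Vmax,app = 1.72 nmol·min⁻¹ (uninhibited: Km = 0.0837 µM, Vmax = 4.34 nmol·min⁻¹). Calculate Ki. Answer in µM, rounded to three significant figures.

1.92 µM

Uncompetitive: Vmax,app = Vmax/α (and Km,app = Km/α) with α = 1 + [I]/Ki.
α = Vmax/Vmax,app = 4.34/1.72 = 2.523.
Since α = 1 + [I]/Ki, [I]/Ki = 2.523 − 1 = 1.523 and Ki = 2.92/1.523 = 1.92 µM.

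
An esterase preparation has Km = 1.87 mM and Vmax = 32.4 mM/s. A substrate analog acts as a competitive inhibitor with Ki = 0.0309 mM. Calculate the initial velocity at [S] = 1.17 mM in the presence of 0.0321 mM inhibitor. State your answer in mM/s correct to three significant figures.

α = 1 + [I]/Ki = 1 + 0.0321/0.0309 = 2.039.
For a competitive inhibitor, Vmax is unchanged and the apparent Km becomes α·Km: Km,app = 3.81 mM, Vmax,app = 32.4 mM/s.
v = Vmax,app·[S]/(Km,app + [S]) = 32.4 × 1.17/(3.81 + 1.17) = 7.61 mM/s.

7.61 mM/s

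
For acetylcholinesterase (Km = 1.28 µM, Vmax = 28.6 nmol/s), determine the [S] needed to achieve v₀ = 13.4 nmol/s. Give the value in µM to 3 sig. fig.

Rearranging v = Vmax[S]/(Km+[S]) gives [S] = Km·v/(Vmax − v).
[S] = 1.28 × 13.4 / (28.6 − 13.4) = 17.15/15.20 = 1.13 µM.

1.13 µM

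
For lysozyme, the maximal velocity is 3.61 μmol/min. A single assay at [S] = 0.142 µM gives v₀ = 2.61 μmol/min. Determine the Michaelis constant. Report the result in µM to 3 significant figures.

0.0544 µM

v/Vmax = 2.61/3.61 = 0.7230 = [S]/(Km+[S]).
So Km + [S] = [S]/0.7230 = 0.1964 µM, giving Km = 0.1964 − 0.142 = 0.0544 µM.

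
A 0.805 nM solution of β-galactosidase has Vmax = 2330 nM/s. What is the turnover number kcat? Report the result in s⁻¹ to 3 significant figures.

kcat = Vmax/[E]total = 2330 nM/s / 0.805 nM = 2890 s⁻¹.

2890 s⁻¹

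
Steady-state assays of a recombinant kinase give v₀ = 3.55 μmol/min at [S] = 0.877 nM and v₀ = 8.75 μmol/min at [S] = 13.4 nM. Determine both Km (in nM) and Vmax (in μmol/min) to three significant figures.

Km = 1.53 nM; Vmax = 9.75 μmol/min

In reciprocal form, 1/v = (Km/Vmax)·(1/[S]) + 1/Vmax. The two points give (1/[S], 1/v) = (1.140, 0.2817) and (0.07463, 0.1143).
Slope = (0.2817 − 0.1143)/(1.140 − 0.07463) = 0.1571; intercept = 0.2817 − 0.1571×1.140 = 0.1026.
Vmax = 1/intercept = 9.75 μmol/min; Km = slope × Vmax = 0.1571 × 9.75 = 1.53 nM.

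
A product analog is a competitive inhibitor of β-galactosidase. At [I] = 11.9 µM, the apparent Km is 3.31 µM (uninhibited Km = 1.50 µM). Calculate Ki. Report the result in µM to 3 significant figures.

Competitive: Km,app = α·Km with α = 1 + [I]/Ki.
α = Km,app/Km = 3.31/1.50 = 2.207.
Ki = [I]/(α − 1) = 11.9/1.207 = 9.86 µM.

9.86 µM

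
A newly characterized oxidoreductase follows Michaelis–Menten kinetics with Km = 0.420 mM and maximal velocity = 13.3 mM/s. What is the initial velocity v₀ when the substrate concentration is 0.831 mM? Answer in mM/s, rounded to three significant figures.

8.83 mM/s

[S]/(Km+[S]) = 0.831/1.251 = 0.6643, the fractional saturation.
v = 0.6643 × Vmax = 0.6643 × 13.3 = 8.83 mM/s.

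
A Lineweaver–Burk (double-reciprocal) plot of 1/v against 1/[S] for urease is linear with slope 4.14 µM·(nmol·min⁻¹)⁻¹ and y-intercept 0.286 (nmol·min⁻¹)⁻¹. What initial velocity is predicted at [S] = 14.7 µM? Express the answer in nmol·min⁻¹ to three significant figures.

The y-intercept is 1/Vmax, so Vmax = 1/0.286 = 3.50 nmol·min⁻¹.
The slope is Km/Vmax, so Km = 4.14 × 3.50 = 14.5 µM.
Then v = 3.50 × 14.7/(14.5 + 14.7) = 1.76 nmol·min⁻¹.

1.76 nmol·min⁻¹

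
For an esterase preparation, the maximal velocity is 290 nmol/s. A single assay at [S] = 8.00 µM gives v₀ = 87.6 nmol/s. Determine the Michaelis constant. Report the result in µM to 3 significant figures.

From v = Vmax[S]/(Km+[S]), Km = [S](Vmax − v)/v.
Km = 8.00 × (290 − 87.6) / 87.6 = 1619/87.6 = 18.5 µM.

18.5 µM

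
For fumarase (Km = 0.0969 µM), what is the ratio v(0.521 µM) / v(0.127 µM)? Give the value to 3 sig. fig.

Since Vmax cancels, v₂/v₁ = [S]₂(Km+[S]₁) / [S]₁(Km+[S]₂).
= 0.521×(0.0969+0.127) / (0.127×(0.0969+0.521)) = 0.1167/0.07847 = 1.49.

1.49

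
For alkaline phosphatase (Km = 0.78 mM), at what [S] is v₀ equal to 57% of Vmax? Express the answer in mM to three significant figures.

v/Vmax = [S]/(Km+[S]) = 0.57, so [S] = Km·0.57/(1 − 0.57) = 0.78 × 1.326.
[S] = 1.03 mM.

1.03 mM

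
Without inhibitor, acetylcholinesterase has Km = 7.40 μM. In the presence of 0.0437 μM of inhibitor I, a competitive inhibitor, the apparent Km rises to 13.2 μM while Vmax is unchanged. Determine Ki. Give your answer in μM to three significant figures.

0.0558 μM

Competitive: Km,app = α·Km with α = 1 + [I]/Ki.
α = Km,app/Km = 13.2/7.40 = 1.784.
Since α = 1 + [I]/Ki, [I]/Ki = 1.784 − 1 = 0.7838 and Ki = 0.0437/0.7838 = 0.0558 μM.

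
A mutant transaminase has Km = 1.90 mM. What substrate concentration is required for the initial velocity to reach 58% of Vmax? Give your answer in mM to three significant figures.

2.62 mM

v/Vmax = [S]/(Km+[S]) = 0.58, so [S] = Km·0.58/(1 − 0.58) = 1.90 × 1.381.
[S] = 2.62 mM.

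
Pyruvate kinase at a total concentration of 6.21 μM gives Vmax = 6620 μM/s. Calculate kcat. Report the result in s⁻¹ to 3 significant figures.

1070 s⁻¹

kcat = Vmax/[E]total = 6620 μM/s / 6.21 μM = 1070 s⁻¹.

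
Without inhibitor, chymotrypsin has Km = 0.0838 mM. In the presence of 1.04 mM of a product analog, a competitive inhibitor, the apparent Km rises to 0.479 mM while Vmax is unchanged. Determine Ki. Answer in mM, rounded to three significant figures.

0.221 mM

Competitive: Km,app = α·Km with α = 1 + [I]/Ki.
α = Km,app/Km = 0.479/0.0838 = 5.716.
Since α = 1 + [I]/Ki, [I]/Ki = 5.716 − 1 = 4.716 and Ki = 1.04/4.716 = 0.221 mM.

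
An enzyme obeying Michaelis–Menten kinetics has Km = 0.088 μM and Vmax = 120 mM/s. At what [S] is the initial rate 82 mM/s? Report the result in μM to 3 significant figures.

Rearranging v = Vmax[S]/(Km+[S]) gives [S] = Km·v/(Vmax − v).
[S] = 0.088 × 82 / (120 − 82) = 7.216/38.00 = 0.190 μM.

0.190 μM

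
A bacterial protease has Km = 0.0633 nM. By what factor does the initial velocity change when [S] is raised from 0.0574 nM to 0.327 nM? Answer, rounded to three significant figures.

Since Vmax cancels, v₂/v₁ = [S]₂(Km+[S]₁) / [S]₁(Km+[S]₂).
= 0.327×(0.0633+0.0574) / (0.0574×(0.0633+0.327)) = 0.03947/0.02240 = 1.76.

1.76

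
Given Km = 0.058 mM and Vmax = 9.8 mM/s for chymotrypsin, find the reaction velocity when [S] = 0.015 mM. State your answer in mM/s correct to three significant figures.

2.01 mM/s

v = Vmax·[S]/(Km + [S]) = 9.8 × 0.015 / (0.058 + 0.015)
  = 0.1470 / 0.07300 = 2.01 mM/s.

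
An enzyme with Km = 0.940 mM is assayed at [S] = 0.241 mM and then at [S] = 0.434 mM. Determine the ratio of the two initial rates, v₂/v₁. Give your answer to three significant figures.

Since Vmax cancels, v₂/v₁ = [S]₂(Km+[S]₁) / [S]₁(Km+[S]₂).
= 0.434×(0.940+0.241) / (0.241×(0.940+0.434)) = 0.5126/0.3311 = 1.55.

1.55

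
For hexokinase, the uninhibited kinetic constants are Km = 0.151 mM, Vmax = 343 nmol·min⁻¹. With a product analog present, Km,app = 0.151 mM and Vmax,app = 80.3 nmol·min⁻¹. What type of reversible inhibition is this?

Vmax decreases (343 → 80.3 nmol·min⁻¹) while Km is unchanged — pure noncompetitive inhibition.

noncompetitive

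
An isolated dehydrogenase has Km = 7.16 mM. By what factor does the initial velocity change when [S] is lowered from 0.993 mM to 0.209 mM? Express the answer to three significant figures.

0.233

Since Vmax cancels, v₂/v₁ = [S]₂(Km+[S]₁) / [S]₁(Km+[S]₂).
= 0.209×(7.16+0.993) / (0.993×(7.16+0.209)) = 1.704/7.317 = 0.233.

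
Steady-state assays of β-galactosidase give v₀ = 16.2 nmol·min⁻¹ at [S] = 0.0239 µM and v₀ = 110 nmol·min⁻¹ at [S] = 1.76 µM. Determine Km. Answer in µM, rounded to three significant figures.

0.152 µM

From v = Vmax[S]/(Km+[S]), each point gives Vmax = v(Km+[S])/[S].
Equating: 16.2(Km+0.0239)/0.0239 = 110(Km+1.76)/1.76.
677.8·Km + 16.2 = 62.50·Km + 110, so (677.8 − 62.50)·Km = 110 − 16.2.
Km = 93.80/615.3 = 0.152 µM; then Vmax = 16.2(0.152+0.0239)/0.0239 = 120 nmol·min⁻¹.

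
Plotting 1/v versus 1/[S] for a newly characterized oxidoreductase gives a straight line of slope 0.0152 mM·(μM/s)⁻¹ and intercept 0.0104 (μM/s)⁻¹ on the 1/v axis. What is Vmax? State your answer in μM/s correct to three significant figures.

96.2 μM/s

The y-intercept of a Lineweaver–Burk plot equals 1/Vmax, so Vmax = 1/0.0104 = 96.2 μM/s.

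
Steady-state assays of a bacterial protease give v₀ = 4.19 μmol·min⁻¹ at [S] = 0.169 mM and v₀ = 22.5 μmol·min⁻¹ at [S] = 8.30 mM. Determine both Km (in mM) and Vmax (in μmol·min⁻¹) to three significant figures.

In reciprocal form, 1/v = (Km/Vmax)·(1/[S]) + 1/Vmax. The two points give (1/[S], 1/v) = (5.917, 0.2387) and (0.1205, 0.04444).
Slope = (0.2387 − 0.04444)/(5.917 − 0.1205) = 0.03351; intercept = 0.2387 − 0.03351×5.917 = 0.04041.
Vmax = 1/intercept = 24.7 μmol·min⁻¹; Km = slope × Vmax = 0.03351 × 24.7 = 0.829 mM.

Km = 0.829 mM; Vmax = 24.7 μmol·min⁻¹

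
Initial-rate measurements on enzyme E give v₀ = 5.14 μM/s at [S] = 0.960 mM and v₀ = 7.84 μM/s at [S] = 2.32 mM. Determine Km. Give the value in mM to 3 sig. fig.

In reciprocal form, 1/v = (Km/Vmax)·(1/[S]) + 1/Vmax. The two points give (1/[S], 1/v) = (1.042, 0.1946) and (0.4310, 0.1276).
Slope = (0.1946 − 0.1276)/(1.042 − 0.4310) = 0.1097; intercept = 0.1946 − 0.1097×1.042 = 0.08026.
Vmax = 1/intercept = 12.5 μM/s; Km = slope × Vmax = 0.1097 × 12.5 = 1.37 mM.

1.37 mM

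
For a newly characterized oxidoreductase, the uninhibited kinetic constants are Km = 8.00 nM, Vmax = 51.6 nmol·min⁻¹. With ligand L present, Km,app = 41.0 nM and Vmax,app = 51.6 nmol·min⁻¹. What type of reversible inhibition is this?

competitive

Km increases (8.00 → 41.0 nM) while Vmax is unchanged — the hallmark of competitive inhibition.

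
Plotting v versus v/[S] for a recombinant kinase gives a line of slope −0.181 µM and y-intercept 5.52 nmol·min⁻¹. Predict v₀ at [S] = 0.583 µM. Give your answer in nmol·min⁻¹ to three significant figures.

In the Eadie–Hofstee form v = Vmax − Km·(v/[S]), the slope is −Km and the intercept is Vmax, so Km = 0.181 µM and Vmax = 5.52 nmol·min⁻¹.
v = 5.52 × 0.583/(0.181 + 0.583) = 4.21 nmol·min⁻¹.

4.21 nmol·min⁻¹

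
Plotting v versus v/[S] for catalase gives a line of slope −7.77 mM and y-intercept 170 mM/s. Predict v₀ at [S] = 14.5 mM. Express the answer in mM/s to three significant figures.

111 mM/s

In the Eadie–Hofstee form v = Vmax − Km·(v/[S]), the slope is −Km and the intercept is Vmax, so Km = 7.77 mM and Vmax = 170 mM/s.
v = 170 × 14.5/(7.77 + 14.5) = 111 mM/s.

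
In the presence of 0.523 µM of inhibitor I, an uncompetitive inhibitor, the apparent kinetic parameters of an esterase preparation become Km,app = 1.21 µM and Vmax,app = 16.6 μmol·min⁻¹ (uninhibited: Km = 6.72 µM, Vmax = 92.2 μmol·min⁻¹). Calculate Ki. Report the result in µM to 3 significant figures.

0.115 µM

Uncompetitive: Vmax,app = Vmax/α (and Km,app = Km/α) with α = 1 + [I]/Ki.
α = Vmax/Vmax,app = 92.2/16.6 = 5.554.
Since α = 1 + [I]/Ki, [I]/Ki = 5.554 − 1 = 4.554 and Ki = 0.523/4.554 = 0.115 µM.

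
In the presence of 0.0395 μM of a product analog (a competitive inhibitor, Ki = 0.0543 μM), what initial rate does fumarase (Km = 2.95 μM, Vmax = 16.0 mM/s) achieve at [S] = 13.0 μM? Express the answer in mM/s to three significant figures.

With α = 1 + [I]/Ki = 1 + 0.0395/0.0543 = 1.727, the competitive rate law is v = Vmax[S] / (αKm + [S]).
v = 16.0×13.0 / (1.727×2.95 + 13.0) = 208.0/18.10 = 11.5 mM/s.

11.5 mM/s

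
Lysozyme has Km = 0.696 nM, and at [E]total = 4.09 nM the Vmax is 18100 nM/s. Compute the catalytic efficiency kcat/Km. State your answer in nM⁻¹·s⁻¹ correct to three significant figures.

kcat = Vmax/[E]total = 18100/4.09 = 4430 s⁻¹.
kcat/Km = 4430/0.696 = 6360 nM⁻¹·s⁻¹.

6360 nM⁻¹·s⁻¹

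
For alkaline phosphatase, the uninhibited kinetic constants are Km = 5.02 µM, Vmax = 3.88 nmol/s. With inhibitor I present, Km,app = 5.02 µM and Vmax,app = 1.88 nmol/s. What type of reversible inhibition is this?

Vmax decreases (3.88 → 1.88 nmol/s) while Km is unchanged — pure noncompetitive inhibition.

noncompetitive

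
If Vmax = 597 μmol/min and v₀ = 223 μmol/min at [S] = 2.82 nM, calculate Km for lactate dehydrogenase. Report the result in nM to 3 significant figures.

4.73 nM

From v = Vmax[S]/(Km+[S]), Km = [S](Vmax − v)/v.
Km = 2.82 × (597 − 223) / 223 = 1055/223 = 4.73 nM.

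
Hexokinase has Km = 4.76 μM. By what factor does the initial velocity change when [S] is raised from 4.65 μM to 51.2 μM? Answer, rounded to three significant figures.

Since Vmax cancels, v₂/v₁ = [S]₂(Km+[S]₁) / [S]₁(Km+[S]₂).
= 51.2×(4.76+4.65) / (4.65×(4.76+51.2)) = 481.8/260.2 = 1.85.

1.85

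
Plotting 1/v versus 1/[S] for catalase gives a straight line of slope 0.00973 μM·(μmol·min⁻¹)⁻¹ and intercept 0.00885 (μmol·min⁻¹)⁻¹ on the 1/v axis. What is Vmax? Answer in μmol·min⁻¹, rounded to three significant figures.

113 μmol·min⁻¹

The y-intercept of a Lineweaver–Burk plot equals 1/Vmax, so Vmax = 1/0.00885 = 113 μmol·min⁻¹.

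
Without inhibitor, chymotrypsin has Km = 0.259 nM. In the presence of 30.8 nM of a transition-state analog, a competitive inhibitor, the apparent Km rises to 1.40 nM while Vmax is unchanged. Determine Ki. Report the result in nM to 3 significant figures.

Competitive: Km,app = α·Km with α = 1 + [I]/Ki.
α = Km,app/Km = 1.40/0.259 = 5.405.
Ki = [I]/(α − 1) = 30.8/4.405 = 6.99 nM.

6.99 nM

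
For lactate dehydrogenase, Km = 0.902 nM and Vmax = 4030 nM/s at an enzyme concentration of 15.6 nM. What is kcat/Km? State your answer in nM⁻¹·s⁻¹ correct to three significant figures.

286 nM⁻¹·s⁻¹

kcat = Vmax/[E]total = 4030/15.6 = 258 s⁻¹.
kcat/Km = 258/0.902 = 286 nM⁻¹·s⁻¹.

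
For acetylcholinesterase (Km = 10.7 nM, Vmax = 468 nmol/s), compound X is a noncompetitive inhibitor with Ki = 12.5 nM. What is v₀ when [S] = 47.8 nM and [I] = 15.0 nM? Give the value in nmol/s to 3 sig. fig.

α = 1 + [I]/Ki = 1 + 15.0/12.5 = 2.200.
For a noncompetitive inhibitor, Vmax is reduced to Vmax/α while Km is unchanged: Km,app = 10.7 nM, Vmax,app = 213 nmol/s.
v = Vmax,app·[S]/(Km,app + [S]) = 213 × 47.8/(10.7 + 47.8) = 174 nmol/s.

174 nmol/s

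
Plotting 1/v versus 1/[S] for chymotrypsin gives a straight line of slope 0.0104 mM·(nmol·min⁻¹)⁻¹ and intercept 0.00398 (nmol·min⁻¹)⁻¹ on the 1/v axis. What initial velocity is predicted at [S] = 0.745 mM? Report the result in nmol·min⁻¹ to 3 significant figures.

The y-intercept is 1/Vmax, so Vmax = 1/0.00398 = 251 nmol·min⁻¹.
The slope is Km/Vmax, so Km = 0.0104 × 251 = 2.61 mM.
Then v = 251 × 0.745/(2.61 + 0.745) = 55.7 nmol·min⁻¹.

55.7 nmol·min⁻¹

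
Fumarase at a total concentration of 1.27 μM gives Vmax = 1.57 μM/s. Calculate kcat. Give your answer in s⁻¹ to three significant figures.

1.24 s⁻¹

kcat = Vmax/[E]total = 1.57 μM/s / 1.27 μM = 1.24 s⁻¹.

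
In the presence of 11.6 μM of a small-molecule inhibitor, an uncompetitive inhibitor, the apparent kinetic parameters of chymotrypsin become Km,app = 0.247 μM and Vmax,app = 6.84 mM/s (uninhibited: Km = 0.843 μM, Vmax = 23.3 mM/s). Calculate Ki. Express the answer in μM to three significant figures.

4.82 μM

Uncompetitive: Vmax,app = Vmax/α (and Km,app = Km/α) with α = 1 + [I]/Ki.
α = Vmax/Vmax,app = 23.3/6.84 = 3.406.
Since α = 1 + [I]/Ki, [I]/Ki = 3.406 − 1 = 2.406 and Ki = 11.6/2.406 = 4.82 μM.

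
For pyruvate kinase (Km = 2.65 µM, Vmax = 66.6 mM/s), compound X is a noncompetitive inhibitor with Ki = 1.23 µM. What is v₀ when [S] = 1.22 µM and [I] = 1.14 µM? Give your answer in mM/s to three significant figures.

α = 1 + [I]/Ki = 1 + 1.14/1.23 = 1.927.
For a noncompetitive inhibitor, Vmax is reduced to Vmax/α while Km is unchanged: Km,app = 2.65 µM, Vmax,app = 34.6 mM/s.
v = Vmax,app·[S]/(Km,app + [S]) = 34.6 × 1.22/(2.65 + 1.22) = 10.9 mM/s.

10.9 mM/s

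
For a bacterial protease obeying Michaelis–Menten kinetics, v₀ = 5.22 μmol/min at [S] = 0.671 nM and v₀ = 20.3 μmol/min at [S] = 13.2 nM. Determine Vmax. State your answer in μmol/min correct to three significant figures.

From v = Vmax[S]/(Km+[S]), each point gives Vmax = v(Km+[S])/[S].
Equating: 5.22(Km+0.671)/0.671 = 20.3(Km+13.2)/13.2.
7.779·Km + 5.22 = 1.538·Km + 20.3, so (7.779 − 1.538)·Km = 20.3 − 5.22.
Km = 15.08/6.242 = 2.42 nM; then Vmax = 5.22(2.42+0.671)/0.671 = 24.0 μmol/min.

24.0 μmol/min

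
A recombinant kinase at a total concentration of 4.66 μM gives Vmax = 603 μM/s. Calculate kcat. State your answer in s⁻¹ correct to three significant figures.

129 s⁻¹

kcat = Vmax/[E]total = 603 μM/s / 4.66 μM = 129 s⁻¹.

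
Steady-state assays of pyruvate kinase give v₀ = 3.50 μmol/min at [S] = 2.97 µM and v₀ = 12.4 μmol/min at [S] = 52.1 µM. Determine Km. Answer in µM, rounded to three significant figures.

In reciprocal form, 1/v = (Km/Vmax)·(1/[S]) + 1/Vmax. The two points give (1/[S], 1/v) = (0.3367, 0.2857) and (0.01919, 0.08065).
Slope = (0.2857 − 0.08065)/(0.3367 − 0.01919) = 0.6459; intercept = 0.2857 − 0.6459×0.3367 = 0.06825.
Vmax = 1/intercept = 14.7 μmol/min; Km = slope × Vmax = 0.6459 × 14.7 = 9.46 µM.

9.46 µM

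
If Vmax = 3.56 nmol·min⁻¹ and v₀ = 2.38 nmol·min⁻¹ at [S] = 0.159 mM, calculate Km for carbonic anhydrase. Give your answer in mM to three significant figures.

0.0788 mM

v/Vmax = 2.38/3.56 = 0.6685 = [S]/(Km+[S]).
So Km + [S] = [S]/0.6685 = 0.2378 mM, giving Km = 0.2378 − 0.159 = 0.0788 mM.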